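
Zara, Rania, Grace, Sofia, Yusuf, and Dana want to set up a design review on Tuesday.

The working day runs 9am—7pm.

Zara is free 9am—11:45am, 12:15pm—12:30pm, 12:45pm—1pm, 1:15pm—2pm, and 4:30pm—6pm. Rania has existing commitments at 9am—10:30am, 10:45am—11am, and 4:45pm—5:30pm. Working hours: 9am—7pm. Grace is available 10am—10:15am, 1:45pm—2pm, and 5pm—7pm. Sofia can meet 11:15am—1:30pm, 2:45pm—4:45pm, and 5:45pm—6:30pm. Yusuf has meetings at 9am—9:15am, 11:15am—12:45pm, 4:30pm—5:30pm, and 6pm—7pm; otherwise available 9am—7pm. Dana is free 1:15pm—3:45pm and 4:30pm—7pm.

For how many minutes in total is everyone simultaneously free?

Rania free within 09:00–19:00: 10:30–10:45, 11:00–16:45, 17:30–19:00.
Yusuf free within 09:00–19:00: 09:15–11:15, 12:45–16:30, 17:30–18:00.
Zara ∩ Rania: 10:30–10:45, 11:00–11:45, 12:15–12:30, 12:45–13:00, 13:15–14:00, 16:30–16:45, 17:30–18:00.
Zara ∩ Rania ∩ Grace: 13:45–14:00, 17:30–18:00.
Zara ∩ Rania ∩ Grace ∩ Sofia: 17:45–18:00.
Zara ∩ Rania ∩ Grace ∩ Sofia ∩ Yusuf: 17:45–18:00.
Zara ∩ Rania ∩ Grace ∩ Sofia ∩ Yusuf ∩ Dana: 17:45–18:00.
Total common minutes: 15.

15 minutes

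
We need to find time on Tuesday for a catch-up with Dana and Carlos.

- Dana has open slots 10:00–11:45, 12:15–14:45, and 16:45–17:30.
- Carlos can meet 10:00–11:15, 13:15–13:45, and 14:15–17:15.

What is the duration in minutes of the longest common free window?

Dana ∩ Carlos: 10:00–11:15, 13:15–13:45, 14:15–14:45, 16:45–17:15.
Common window lengths: 75, 30, 30, 30 min; longest is 75.

75 minutes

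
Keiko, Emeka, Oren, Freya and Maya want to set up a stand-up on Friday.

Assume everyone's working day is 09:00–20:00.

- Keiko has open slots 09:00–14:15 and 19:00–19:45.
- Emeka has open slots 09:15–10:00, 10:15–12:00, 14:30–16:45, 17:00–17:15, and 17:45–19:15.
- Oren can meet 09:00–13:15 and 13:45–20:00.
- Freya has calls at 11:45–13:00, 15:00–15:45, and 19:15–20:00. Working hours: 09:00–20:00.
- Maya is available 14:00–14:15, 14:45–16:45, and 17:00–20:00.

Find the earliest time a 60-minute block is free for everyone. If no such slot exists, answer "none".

none

Freya free within 09:00–20:00: 09:00–11:45, 13:00–15:00, 15:45–19:15.
Keiko ∩ Emeka: 09:15–10:00, 10:15–12:00, 19:00–19:15.
Keiko ∩ Emeka ∩ Oren: 09:15–10:00, 10:15–12:00, 19:00–19:15.
Keiko ∩ Emeka ∩ Oren ∩ Freya: 09:15–10:00, 10:15–11:45, 19:00–19:15.
Keiko ∩ Emeka ∩ Oren ∩ Freya ∩ Maya: 19:00–19:15.
Windows ≥ 60 min: (none).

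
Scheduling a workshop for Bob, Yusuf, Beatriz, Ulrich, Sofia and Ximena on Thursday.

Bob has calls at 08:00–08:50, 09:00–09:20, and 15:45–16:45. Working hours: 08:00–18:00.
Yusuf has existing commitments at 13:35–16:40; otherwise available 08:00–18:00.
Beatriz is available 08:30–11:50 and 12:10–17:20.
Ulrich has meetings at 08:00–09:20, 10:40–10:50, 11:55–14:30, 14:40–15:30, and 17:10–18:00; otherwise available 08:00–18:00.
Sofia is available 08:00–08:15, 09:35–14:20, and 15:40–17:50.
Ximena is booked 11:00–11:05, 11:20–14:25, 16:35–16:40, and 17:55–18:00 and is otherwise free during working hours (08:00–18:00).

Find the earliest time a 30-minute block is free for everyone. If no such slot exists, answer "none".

09:35

Bob free within 08:00–18:00: 08:50–09:00, 09:20–15:45, 16:45–18:00.
Yusuf free within 08:00–18:00: 08:00–13:35, 16:40–18:00.
Ulrich free within 08:00–18:00: 09:20–10:40, 10:50–11:55, 14:30–14:40, 15:30–17:10.
Ximena free within 08:00–18:00: 08:00–11:00, 11:05–11:20, 14:25–16:35, 16:40–17:55.
Bob ∩ Yusuf: 08:50–09:00, 09:20–13:35, 16:45–18:00.
Bob ∩ Yusuf ∩ Beatriz: 08:50–09:00, 09:20–11:50, 12:10–13:35, 16:45–17:20.
Bob ∩ Yusuf ∩ Beatriz ∩ Ulrich: 09:20–10:40, 10:50–11:50, 16:45–17:10.
Bob ∩ Yusuf ∩ Beatriz ∩ Ulrich ∩ Sofia: 09:35–10:40, 10:50–11:50, 16:45–17:10.
Bob ∩ Yusuf ∩ Beatriz ∩ Ulrich ∩ Sofia ∩ Ximena: 09:35–10:40, 10:50–11:00, 11:05–11:20, 16:45–17:10.
Windows ≥ 30 min: 09:35–10:40.
Earliest such window starts at 09:35.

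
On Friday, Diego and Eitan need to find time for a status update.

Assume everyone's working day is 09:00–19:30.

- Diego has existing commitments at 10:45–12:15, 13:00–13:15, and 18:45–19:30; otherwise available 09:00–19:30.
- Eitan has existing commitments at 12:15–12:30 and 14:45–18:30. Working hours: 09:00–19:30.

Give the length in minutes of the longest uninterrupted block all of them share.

Diego free within 09:00–19:30: 09:00–10:45, 12:15–13:00, 13:15–18:45.
Eitan free within 09:00–19:30: 09:00–12:15, 12:30–14:45, 18:30–19:30.
Diego ∩ Eitan: 09:00–10:45, 12:30–13:00, 13:15–14:45, 18:30–18:45.
Common window lengths: 105, 30, 90, 15 min; longest is 105.

105 minutes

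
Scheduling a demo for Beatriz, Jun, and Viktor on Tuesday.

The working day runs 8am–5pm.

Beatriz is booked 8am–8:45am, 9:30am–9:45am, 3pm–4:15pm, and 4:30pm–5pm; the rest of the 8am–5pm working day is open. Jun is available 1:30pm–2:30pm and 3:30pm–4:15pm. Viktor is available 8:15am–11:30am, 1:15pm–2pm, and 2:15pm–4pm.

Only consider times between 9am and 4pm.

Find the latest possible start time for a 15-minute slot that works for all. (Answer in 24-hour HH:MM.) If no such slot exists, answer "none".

Beatriz free within 08:00–17:00: 08:45–09:30, 09:45–15:00, 16:15–16:30.
Beatriz ∩ Jun: 13:30–14:30.
Beatriz ∩ Jun ∩ Viktor: 13:30–14:00, 14:15–14:30.
Restricted to 09:00–16:00: 13:30–14:00, 14:15–14:30.
Windows ≥ 15 min: 13:30–14:00, 14:15–14:30.
Latest start in the last window 14:15–14:30 is 14:30 − 15 min = 14:15.

14:15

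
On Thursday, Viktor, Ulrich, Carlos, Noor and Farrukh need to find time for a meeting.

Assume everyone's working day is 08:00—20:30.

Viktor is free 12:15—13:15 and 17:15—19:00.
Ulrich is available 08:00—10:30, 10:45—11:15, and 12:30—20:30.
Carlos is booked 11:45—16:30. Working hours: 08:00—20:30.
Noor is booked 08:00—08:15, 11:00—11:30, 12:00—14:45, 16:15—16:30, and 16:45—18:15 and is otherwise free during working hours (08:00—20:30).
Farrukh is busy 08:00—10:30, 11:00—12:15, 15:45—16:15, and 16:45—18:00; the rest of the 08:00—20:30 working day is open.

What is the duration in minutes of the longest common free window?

45 minutes

Carlos free within 08:00–20:30: 08:00–11:45, 16:30–20:30.
Noor free within 08:00–20:30: 08:15–11:00, 11:30–12:00, 14:45–16:15, 16:30–16:45, 18:15–20:30.
Farrukh free within 08:00–20:30: 10:30–11:00, 12:15–15:45, 16:15–16:45, 18:00–20:30.
Viktor ∩ Ulrich: 12:30–13:15, 17:15–19:00.
Viktor ∩ Ulrich ∩ Carlos: 17:15–19:00.
Viktor ∩ Ulrich ∩ Carlos ∩ Noor: 18:15–19:00.
Viktor ∩ Ulrich ∩ Carlos ∩ Noor ∩ Farrukh: 18:15–19:00.
Single common window of 45 minutes.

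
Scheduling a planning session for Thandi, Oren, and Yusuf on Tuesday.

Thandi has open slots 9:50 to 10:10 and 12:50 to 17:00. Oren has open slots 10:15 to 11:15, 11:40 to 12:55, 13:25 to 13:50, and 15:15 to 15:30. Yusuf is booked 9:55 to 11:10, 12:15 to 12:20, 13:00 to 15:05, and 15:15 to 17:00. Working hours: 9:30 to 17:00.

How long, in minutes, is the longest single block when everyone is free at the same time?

Yusuf free within 09:30–17:00: 09:30–09:55, 11:10–12:15, 12:20–13:00, 15:05–15:15.
Thandi ∩ Oren: 12:50–12:55, 13:25–13:50, 15:15–15:30.
Thandi ∩ Oren ∩ Yusuf: 12:50–12:55.
Single common window of 5 minutes.

5 minutes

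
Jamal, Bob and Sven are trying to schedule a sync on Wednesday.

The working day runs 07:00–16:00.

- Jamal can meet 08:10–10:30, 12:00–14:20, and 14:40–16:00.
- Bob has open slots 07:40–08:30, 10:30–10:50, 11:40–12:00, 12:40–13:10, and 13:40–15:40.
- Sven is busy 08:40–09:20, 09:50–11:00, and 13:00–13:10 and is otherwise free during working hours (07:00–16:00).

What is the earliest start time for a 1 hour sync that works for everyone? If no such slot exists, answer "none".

Sven free within 07:00–16:00: 07:00–08:40, 09:20–09:50, 11:00–13:00, 13:10–16:00.
Jamal ∩ Bob: 08:10–08:30, 12:40–13:10, 13:40–14:20, 14:40–15:40.
Jamal ∩ Bob ∩ Sven: 08:10–08:30, 12:40–13:00, 13:40–14:20, 14:40–15:40.
Windows ≥ 60 min: 14:40–15:40.
Earliest such window starts at 14:40.

14:40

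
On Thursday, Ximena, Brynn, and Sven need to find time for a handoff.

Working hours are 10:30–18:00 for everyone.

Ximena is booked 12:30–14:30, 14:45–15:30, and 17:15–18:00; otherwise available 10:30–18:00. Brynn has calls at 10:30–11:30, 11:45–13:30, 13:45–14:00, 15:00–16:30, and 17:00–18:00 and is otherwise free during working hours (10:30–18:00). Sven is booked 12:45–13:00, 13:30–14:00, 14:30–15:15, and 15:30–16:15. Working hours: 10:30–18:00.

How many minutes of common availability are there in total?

Ximena free within 10:30–18:00: 10:30–12:30, 14:30–14:45, 15:30–17:15.
Brynn free within 10:30–18:00: 11:30–11:45, 13:30–13:45, 14:00–15:00, 16:30–17:00.
Sven free within 10:30–18:00: 10:30–12:45, 13:00–13:30, 14:00–14:30, 15:15–15:30, 16:15–18:00.
Ximena ∩ Brynn: 11:30–11:45, 14:30–14:45, 16:30–17:00.
Ximena ∩ Brynn ∩ Sven: 11:30–11:45, 16:30–17:00.
Total common minutes: 15 + 30 = 45.

45 minutes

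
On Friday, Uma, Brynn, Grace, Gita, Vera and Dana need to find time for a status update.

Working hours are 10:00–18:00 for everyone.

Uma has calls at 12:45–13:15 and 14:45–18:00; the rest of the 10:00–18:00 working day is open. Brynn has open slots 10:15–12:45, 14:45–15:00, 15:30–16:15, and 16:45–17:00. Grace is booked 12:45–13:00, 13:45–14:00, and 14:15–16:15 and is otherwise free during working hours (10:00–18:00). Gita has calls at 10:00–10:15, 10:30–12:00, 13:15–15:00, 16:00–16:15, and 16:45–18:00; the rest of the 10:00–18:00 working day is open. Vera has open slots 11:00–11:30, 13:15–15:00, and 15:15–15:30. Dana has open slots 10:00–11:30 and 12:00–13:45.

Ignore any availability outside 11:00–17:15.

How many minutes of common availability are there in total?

0 minutes

Uma free within 10:00–18:00: 10:00–12:45, 13:15–14:45.
Grace free within 10:00–18:00: 10:00–12:45, 13:00–13:45, 14:00–14:15, 16:15–18:00.
Gita free within 10:00–18:00: 10:15–10:30, 12:00–13:15, 15:00–16:00, 16:15–16:45.
Uma ∩ Brynn: 10:15–12:45.
Uma ∩ Brynn ∩ Grace: 10:15–12:45.
Uma ∩ Brynn ∩ Grace ∩ Gita: 10:15–10:30, 12:00–12:45.
Uma ∩ Brynn ∩ Grace ∩ Gita ∩ Vera: (none).
Uma ∩ Brynn ∩ Grace ∩ Gita ∩ Vera ∩ Dana: (none).
Restricted to 11:00–17:15: (none).
Total common minutes: 0.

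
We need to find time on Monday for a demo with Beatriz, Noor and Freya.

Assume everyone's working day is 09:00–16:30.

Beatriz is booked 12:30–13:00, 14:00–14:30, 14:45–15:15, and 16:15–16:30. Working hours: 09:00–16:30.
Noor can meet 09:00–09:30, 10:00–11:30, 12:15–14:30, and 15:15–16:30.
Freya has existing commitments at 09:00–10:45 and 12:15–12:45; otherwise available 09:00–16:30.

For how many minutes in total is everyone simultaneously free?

165 minutes

Beatriz free within 09:00–16:30: 09:00–12:30, 13:00–14:00, 14:30–14:45, 15:15–16:15.
Freya free within 09:00–16:30: 10:45–12:15, 12:45–16:30.
Beatriz ∩ Noor: 09:00–09:30, 10:00–11:30, 12:15–12:30, 13:00–14:00, 15:15–16:15.
Beatriz ∩ Noor ∩ Freya: 10:45–11:30, 13:00–14:00, 15:15–16:15.
Total common minutes: 45 + 60 + 60 = 165.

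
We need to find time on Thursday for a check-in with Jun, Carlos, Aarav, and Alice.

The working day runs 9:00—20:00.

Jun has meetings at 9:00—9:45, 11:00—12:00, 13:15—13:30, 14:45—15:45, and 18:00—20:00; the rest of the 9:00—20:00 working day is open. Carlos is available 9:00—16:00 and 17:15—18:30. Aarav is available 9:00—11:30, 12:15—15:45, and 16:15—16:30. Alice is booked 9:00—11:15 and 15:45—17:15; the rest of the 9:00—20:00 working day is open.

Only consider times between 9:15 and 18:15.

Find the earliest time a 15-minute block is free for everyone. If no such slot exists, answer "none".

Jun free within 09:00–20:00: 09:45–11:00, 12:00–13:15, 13:30–14:45, 15:45–18:00.
Alice free within 09:00–20:00: 11:15–15:45, 17:15–20:00.
Jun ∩ Carlos: 09:45–11:00, 12:00–13:15, 13:30–14:45, 15:45–16:00, 17:15–18:00.
Jun ∩ Carlos ∩ Aarav: 09:45–11:00, 12:15–13:15, 13:30–14:45.
Jun ∩ Carlos ∩ Aarav ∩ Alice: 12:15–13:15, 13:30–14:45.
Restricted to 09:15–18:15: 12:15–13:15, 13:30–14:45.
Windows ≥ 15 min: 12:15–13:15, 13:30–14:45.
Earliest such window starts at 12:15.

12:15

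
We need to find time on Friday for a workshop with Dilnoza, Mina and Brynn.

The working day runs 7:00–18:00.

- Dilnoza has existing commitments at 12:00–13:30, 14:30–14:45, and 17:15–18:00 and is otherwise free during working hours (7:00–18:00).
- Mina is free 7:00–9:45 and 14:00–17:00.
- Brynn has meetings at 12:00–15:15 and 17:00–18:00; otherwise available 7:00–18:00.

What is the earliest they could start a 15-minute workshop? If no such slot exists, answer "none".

07:00

Dilnoza free within 07:00–18:00: 07:00–12:00, 13:30–14:30, 14:45–17:15.
Brynn free within 07:00–18:00: 07:00–12:00, 15:15–17:00.
Dilnoza ∩ Mina: 07:00–09:45, 14:00–14:30, 14:45–17:00.
Dilnoza ∩ Mina ∩ Brynn: 07:00–09:45, 15:15–17:00.
Windows ≥ 15 min: 07:00–09:45, 15:15–17:00.
Earliest such window starts at 07:00.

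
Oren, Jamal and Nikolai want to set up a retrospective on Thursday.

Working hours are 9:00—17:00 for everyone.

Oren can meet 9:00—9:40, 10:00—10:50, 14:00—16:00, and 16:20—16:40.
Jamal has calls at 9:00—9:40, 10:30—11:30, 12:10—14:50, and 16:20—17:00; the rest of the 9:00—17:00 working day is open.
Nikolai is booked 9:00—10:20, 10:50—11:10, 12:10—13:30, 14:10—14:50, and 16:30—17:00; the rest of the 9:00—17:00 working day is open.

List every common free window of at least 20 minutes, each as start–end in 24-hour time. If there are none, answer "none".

14:50–16:00

Jamal free within 09:00–17:00: 09:40–10:30, 11:30–12:10, 14:50–16:20.
Nikolai free within 09:00–17:00: 10:20–10:50, 11:10–12:10, 13:30–14:10, 14:50–16:30.
Oren ∩ Jamal: 10:00–10:30, 14:50–16:00.
Oren ∩ Jamal ∩ Nikolai: 10:20–10:30, 14:50–16:00.
Windows ≥ 20 min: 14:50–16:00.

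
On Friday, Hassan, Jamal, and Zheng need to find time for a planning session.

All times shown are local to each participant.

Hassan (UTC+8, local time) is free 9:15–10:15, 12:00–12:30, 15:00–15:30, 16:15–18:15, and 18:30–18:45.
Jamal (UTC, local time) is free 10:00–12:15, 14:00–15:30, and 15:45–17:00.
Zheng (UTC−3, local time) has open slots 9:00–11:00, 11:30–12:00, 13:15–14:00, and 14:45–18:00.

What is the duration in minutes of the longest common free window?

0 minutes

Hassan → UTC: 01:15–02:15, 04:00–04:30, 07:00–07:30, 08:15–10:15, 10:30–10:45.
Jamal → UTC: 10:00–12:15, 14:00–15:30, 15:45–17:00.
Zheng → UTC: 12:00–14:00, 14:30–15:00, 16:15–17:00, 17:45–21:00.
Hassan ∩ Jamal: 10:00–10:15, 10:30–10:45.
Hassan ∩ Jamal ∩ Zheng: (none).
No common window.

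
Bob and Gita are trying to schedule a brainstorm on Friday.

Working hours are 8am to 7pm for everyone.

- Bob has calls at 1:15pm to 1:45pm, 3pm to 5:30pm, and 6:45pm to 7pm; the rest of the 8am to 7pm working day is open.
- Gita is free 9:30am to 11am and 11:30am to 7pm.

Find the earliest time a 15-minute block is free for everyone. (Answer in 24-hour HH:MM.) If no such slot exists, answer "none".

Bob free within 08:00–19:00: 08:00–13:15, 13:45–15:00, 17:30–18:45.
Bob ∩ Gita: 09:30–11:00, 11:30–13:15, 13:45–15:00, 17:30–18:45.
Windows ≥ 15 min: 09:30–11:00, 11:30–13:15, 13:45–15:00, 17:30–18:45.
Earliest such window starts at 09:30.

09:30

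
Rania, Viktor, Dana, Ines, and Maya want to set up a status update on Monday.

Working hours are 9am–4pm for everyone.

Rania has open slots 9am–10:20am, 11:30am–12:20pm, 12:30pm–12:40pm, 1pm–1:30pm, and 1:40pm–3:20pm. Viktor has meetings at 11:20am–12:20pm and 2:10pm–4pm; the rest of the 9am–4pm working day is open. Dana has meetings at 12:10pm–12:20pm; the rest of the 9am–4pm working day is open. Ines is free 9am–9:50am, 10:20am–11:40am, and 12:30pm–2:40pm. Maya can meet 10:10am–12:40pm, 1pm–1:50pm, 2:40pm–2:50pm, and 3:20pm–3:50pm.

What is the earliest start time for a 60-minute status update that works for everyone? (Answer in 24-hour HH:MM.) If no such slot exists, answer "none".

Viktor free within 09:00–16:00: 09:00–11:20, 12:20–14:10.
Dana free within 09:00–16:00: 09:00–12:10, 12:20–16:00.
Rania ∩ Viktor: 09:00–10:20, 12:30–12:40, 13:00–13:30, 13:40–14:10.
Rania ∩ Viktor ∩ Dana: 09:00–10:20, 12:30–12:40, 13:00–13:30, 13:40–14:10.
Rania ∩ Viktor ∩ Dana ∩ Ines: 09:00–09:50, 12:30–12:40, 13:00–13:30, 13:40–14:10.
Rania ∩ Viktor ∩ Dana ∩ Ines ∩ Maya: 12:30–12:40, 13:00–13:30, 13:40–13:50.
Windows ≥ 60 min: (none).

none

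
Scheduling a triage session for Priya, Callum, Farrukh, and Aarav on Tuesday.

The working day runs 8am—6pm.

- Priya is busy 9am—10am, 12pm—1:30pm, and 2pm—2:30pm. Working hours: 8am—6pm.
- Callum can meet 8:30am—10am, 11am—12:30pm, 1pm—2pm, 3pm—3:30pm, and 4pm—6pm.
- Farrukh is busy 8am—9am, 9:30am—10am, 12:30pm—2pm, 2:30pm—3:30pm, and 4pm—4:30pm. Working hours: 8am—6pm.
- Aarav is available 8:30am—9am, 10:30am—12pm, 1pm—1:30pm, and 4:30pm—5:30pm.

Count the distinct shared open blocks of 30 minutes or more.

2

Priya free within 08:00–18:00: 08:00–09:00, 10:00–12:00, 13:30–14:00, 14:30–18:00.
Farrukh free within 08:00–18:00: 09:00–09:30, 10:00–12:30, 14:00–14:30, 15:30–16:00, 16:30–18:00.
Priya ∩ Callum: 08:30–09:00, 11:00–12:00, 13:30–14:00, 15:00–15:30, 16:00–18:00.
Priya ∩ Callum ∩ Farrukh: 11:00–12:00, 16:30–18:00.
Priya ∩ Callum ∩ Farrukh ∩ Aarav: 11:00–12:00, 16:30–17:30.
Windows ≥ 30 min: 11:00–12:00, 16:30–17:30.
That's 2 windows.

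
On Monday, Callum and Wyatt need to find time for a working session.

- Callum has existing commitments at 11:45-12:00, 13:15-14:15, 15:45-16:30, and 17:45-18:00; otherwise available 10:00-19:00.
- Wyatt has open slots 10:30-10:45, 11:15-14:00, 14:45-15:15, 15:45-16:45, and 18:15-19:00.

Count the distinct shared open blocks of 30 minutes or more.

Callum free within 10:00–19:00: 10:00–11:45, 12:00–13:15, 14:15–15:45, 16:30–17:45, 18:00–19:00.
Callum ∩ Wyatt: 10:30–10:45, 11:15–11:45, 12:00–13:15, 14:45–15:15, 16:30–16:45, 18:15–19:00.
Windows ≥ 30 min: 11:15–11:45, 12:00–13:15, 14:45–15:15, 18:15–19:00.
That's 4 windows.

4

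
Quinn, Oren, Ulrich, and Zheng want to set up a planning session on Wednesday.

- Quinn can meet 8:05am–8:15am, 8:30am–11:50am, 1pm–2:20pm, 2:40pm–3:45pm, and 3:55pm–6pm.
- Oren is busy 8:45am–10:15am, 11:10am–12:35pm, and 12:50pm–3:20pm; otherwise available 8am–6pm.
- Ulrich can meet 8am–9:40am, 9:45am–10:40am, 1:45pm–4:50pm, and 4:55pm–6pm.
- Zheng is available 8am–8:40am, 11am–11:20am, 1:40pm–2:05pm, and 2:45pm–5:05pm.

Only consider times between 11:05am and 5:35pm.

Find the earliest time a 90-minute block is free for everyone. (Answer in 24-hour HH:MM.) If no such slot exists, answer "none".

Oren free within 08:00–18:00: 08:00–08:45, 10:15–11:10, 12:35–12:50, 15:20–18:00.
Quinn ∩ Oren: 08:05–08:15, 08:30–08:45, 10:15–11:10, 15:20–15:45, 15:55–18:00.
Quinn ∩ Oren ∩ Ulrich: 08:05–08:15, 08:30–08:45, 10:15–10:40, 15:20–15:45, 15:55–16:50, 16:55–18:00.
Quinn ∩ Oren ∩ Ulrich ∩ Zheng: 08:05–08:15, 08:30–08:40, 15:20–15:45, 15:55–16:50, 16:55–17:05.
Restricted to 11:05–17:35: 15:20–15:45, 15:55–16:50, 16:55–17:05.
Windows ≥ 90 min: (none).

none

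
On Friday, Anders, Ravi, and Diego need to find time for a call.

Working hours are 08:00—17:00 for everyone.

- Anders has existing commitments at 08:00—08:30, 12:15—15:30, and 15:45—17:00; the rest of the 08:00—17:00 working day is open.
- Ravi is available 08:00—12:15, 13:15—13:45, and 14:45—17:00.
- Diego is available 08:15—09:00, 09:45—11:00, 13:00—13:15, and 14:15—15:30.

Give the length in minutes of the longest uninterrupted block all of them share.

75 minutes

Anders free within 08:00–17:00: 08:30–12:15, 15:30–15:45.
Anders ∩ Ravi: 08:30–12:15, 15:30–15:45.
Anders ∩ Ravi ∩ Diego: 08:30–09:00, 09:45–11:00.
Common window lengths: 30, 75 min; longest is 75.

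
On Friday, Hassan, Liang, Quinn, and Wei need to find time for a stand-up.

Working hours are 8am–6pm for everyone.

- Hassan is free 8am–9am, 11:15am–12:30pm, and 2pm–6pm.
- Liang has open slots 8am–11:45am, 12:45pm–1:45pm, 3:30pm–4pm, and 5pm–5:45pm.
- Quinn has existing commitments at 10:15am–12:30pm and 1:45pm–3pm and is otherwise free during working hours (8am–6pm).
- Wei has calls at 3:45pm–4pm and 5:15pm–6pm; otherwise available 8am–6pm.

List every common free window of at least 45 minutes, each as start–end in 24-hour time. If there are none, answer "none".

Quinn free within 08:00–18:00: 08:00–10:15, 12:30–13:45, 15:00–18:00.
Wei free within 08:00–18:00: 08:00–15:45, 16:00–17:15.
Hassan ∩ Liang: 08:00–09:00, 11:15–11:45, 15:30–16:00, 17:00–17:45.
Hassan ∩ Liang ∩ Quinn: 08:00–09:00, 15:30–16:00, 17:00–17:45.
Hassan ∩ Liang ∩ Quinn ∩ Wei: 08:00–09:00, 15:30–15:45, 17:00–17:15.
Windows ≥ 45 min: 08:00–09:00.

08:00–09:00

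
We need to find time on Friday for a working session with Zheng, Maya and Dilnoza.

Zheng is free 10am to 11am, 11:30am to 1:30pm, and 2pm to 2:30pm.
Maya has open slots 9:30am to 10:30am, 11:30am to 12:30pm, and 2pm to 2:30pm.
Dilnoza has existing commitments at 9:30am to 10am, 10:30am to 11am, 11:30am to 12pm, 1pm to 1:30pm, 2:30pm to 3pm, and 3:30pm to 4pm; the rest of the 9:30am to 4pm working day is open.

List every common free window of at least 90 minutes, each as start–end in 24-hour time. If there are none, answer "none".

none

Dilnoza free within 09:30–16:00: 10:00–10:30, 11:00–11:30, 12:00–13:00, 13:30–14:30, 15:00–15:30.
Zheng ∩ Maya: 10:00–10:30, 11:30–12:30, 14:00–14:30.
Zheng ∩ Maya ∩ Dilnoza: 10:00–10:30, 12:00–12:30, 14:00–14:30.
Windows ≥ 90 min: (none).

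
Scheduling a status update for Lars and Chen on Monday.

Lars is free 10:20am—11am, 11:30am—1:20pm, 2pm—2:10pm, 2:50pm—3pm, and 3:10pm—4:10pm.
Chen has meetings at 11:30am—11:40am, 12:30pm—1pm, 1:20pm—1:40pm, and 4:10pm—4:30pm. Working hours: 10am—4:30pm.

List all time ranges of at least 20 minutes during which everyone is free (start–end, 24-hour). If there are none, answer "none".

10:20–11:00, 11:40–12:30, 13:00–13:20, 15:10–16:10

Chen free within 10:00–16:30: 10:00–11:30, 11:40–12:30, 13:00–13:20, 13:40–16:10.
Lars ∩ Chen: 10:20–11:00, 11:40–12:30, 13:00–13:20, 14:00–14:10, 14:50–15:00, 15:10–16:10.
Windows ≥ 20 min: 10:20–11:00, 11:40–12:30, 13:00–13:20, 15:10–16:10.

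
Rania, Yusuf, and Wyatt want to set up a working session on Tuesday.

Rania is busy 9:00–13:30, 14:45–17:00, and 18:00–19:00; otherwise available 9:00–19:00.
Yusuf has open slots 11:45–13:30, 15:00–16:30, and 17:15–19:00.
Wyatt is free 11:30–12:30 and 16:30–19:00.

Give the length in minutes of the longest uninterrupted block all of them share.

Rania free within 09:00–19:00: 13:30–14:45, 17:00–18:00.
Rania ∩ Yusuf: 17:15–18:00.
Rania ∩ Yusuf ∩ Wyatt: 17:15–18:00.
Single common window of 45 minutes.

45 minutes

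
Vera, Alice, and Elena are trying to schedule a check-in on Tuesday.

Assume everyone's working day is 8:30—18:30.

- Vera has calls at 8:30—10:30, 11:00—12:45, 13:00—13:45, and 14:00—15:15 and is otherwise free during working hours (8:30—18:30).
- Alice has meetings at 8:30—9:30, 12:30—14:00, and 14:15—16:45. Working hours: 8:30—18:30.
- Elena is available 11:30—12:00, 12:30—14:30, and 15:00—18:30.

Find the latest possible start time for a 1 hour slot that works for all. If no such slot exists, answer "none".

17:30

Vera free within 08:30–18:30: 10:30–11:00, 12:45–13:00, 13:45–14:00, 15:15–18:30.
Alice free within 08:30–18:30: 09:30–12:30, 14:00–14:15, 16:45–18:30.
Vera ∩ Alice: 10:30–11:00, 16:45–18:30.
Vera ∩ Alice ∩ Elena: 16:45–18:30.
Windows ≥ 60 min: 16:45–18:30.
Latest start in the last window 16:45–18:30 is 18:30 − 60 min = 17:30.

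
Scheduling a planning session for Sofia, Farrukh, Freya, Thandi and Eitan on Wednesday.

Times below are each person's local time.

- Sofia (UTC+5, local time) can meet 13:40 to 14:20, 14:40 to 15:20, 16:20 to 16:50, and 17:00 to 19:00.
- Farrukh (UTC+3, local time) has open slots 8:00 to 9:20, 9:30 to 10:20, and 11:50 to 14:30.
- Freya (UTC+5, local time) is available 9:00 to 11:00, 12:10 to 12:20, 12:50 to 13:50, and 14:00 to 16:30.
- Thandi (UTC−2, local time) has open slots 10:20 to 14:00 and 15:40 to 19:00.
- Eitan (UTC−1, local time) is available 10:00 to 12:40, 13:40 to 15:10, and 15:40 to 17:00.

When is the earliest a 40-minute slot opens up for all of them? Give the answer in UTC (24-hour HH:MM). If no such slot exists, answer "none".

none

Sofia → UTC: 08:40–09:20, 09:40–10:20, 11:20–11:50, 12:00–14:00.
Farrukh → UTC: 05:00–06:20, 06:30–07:20, 08:50–11:30.
Freya → UTC: 04:00–06:00, 07:10–07:20, 07:50–08:50, 09:00–11:30.
Thandi → UTC: 12:20–16:00, 17:40–21:00.
Eitan → UTC: 11:00–13:40, 14:40–16:10, 16:40–18:00.
Sofia ∩ Farrukh: 08:50–09:20, 09:40–10:20, 11:20–11:30.
Sofia ∩ Farrukh ∩ Freya: 09:00–09:20, 09:40–10:20, 11:20–11:30.
Sofia ∩ Farrukh ∩ Freya ∩ Thandi: (none).
Sofia ∩ Farrukh ∩ Freya ∩ Thandi ∩ Eitan: (none).
Windows ≥ 40 min: (none).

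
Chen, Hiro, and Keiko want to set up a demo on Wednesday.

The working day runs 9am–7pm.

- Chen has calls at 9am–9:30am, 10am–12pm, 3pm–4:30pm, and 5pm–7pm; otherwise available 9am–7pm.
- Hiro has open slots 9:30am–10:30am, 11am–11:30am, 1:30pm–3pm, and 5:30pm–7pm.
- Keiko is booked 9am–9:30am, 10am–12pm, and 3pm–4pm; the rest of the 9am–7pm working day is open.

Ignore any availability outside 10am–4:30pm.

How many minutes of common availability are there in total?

90 minutes

Chen free within 09:00–19:00: 09:30–10:00, 12:00–15:00, 16:30–17:00.
Keiko free within 09:00–19:00: 09:30–10:00, 12:00–15:00, 16:00–19:00.
Chen ∩ Hiro: 09:30–10:00, 13:30–15:00.
Chen ∩ Hiro ∩ Keiko: 09:30–10:00, 13:30–15:00.
Restricted to 10:00–16:30: 13:30–15:00.
Total common minutes: 90.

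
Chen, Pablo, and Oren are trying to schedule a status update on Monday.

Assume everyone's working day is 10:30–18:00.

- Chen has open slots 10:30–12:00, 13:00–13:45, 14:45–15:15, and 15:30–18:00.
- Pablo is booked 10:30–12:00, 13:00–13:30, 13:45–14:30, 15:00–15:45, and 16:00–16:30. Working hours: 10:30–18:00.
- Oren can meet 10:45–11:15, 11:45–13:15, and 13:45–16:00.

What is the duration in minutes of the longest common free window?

Pablo free within 10:30–18:00: 12:00–13:00, 13:30–13:45, 14:30–15:00, 15:45–16:00, 16:30–18:00.
Chen ∩ Pablo: 13:30–13:45, 14:45–15:00, 15:45–16:00, 16:30–18:00.
Chen ∩ Pablo ∩ Oren: 14:45–15:00, 15:45–16:00.
Common window lengths: 15, 15 min; longest is 15.

15 minutes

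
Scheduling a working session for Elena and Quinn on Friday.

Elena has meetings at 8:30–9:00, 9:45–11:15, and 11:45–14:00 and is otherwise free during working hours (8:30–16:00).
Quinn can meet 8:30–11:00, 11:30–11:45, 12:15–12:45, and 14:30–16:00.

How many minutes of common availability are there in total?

Elena free within 08:30–16:00: 09:00–09:45, 11:15–11:45, 14:00–16:00.
Elena ∩ Quinn: 09:00–09:45, 11:30–11:45, 14:30–16:00.
Total common minutes: 45 + 15 + 90 = 150.

150 minutes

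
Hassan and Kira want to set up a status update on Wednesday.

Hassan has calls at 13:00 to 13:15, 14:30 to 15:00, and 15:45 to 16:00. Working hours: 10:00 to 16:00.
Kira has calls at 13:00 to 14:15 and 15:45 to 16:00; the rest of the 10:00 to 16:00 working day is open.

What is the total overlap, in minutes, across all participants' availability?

240 minutes

Hassan free within 10:00–16:00: 10:00–13:00, 13:15–14:30, 15:00–15:45.
Kira free within 10:00–16:00: 10:00–13:00, 14:15–15:45.
Hassan ∩ Kira: 10:00–13:00, 14:15–14:30, 15:00–15:45.
Total common minutes: 180 + 15 + 45 = 240.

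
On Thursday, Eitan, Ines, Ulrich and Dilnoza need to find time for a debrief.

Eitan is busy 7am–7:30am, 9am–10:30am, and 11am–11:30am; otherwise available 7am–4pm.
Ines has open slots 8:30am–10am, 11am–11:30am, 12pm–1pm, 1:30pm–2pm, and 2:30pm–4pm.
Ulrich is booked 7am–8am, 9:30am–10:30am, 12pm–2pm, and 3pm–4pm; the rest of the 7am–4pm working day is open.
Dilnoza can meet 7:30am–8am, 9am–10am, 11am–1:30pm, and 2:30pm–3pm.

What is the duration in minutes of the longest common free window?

30 minutes

Eitan free within 07:00–16:00: 07:30–09:00, 10:30–11:00, 11:30–16:00.
Ulrich free within 07:00–16:00: 08:00–09:30, 10:30–12:00, 14:00–15:00.
Eitan ∩ Ines: 08:30–09:00, 12:00–13:00, 13:30–14:00, 14:30–16:00.
Eitan ∩ Ines ∩ Ulrich: 08:30–09:00, 14:30–15:00.
Eitan ∩ Ines ∩ Ulrich ∩ Dilnoza: 14:30–15:00.
Single common window of 30 minutes.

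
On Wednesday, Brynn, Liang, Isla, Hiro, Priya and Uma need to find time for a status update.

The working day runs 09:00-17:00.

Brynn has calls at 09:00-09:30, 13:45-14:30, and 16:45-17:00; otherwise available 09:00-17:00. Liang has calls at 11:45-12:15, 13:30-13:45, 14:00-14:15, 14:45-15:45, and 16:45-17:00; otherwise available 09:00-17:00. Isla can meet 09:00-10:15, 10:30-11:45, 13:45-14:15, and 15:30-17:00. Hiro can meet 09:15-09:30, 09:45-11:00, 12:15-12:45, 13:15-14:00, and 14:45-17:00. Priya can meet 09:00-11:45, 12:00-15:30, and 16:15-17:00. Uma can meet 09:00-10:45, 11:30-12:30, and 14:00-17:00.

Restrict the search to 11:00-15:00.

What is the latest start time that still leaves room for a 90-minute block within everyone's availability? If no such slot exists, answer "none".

Brynn free within 09:00–17:00: 09:30–13:45, 14:30–16:45.
Liang free within 09:00–17:00: 09:00–11:45, 12:15–13:30, 13:45–14:00, 14:15–14:45, 15:45–16:45.
Brynn ∩ Liang: 09:30–11:45, 12:15–13:30, 14:30–14:45, 15:45–16:45.
Brynn ∩ Liang ∩ Isla: 09:30–10:15, 10:30–11:45, 15:45–16:45.
Brynn ∩ Liang ∩ Isla ∩ Hiro: 09:45–10:15, 10:30–11:00, 15:45–16:45.
Brynn ∩ Liang ∩ Isla ∩ Hiro ∩ Priya: 09:45–10:15, 10:30–11:00, 16:15–16:45.
Brynn ∩ Liang ∩ Isla ∩ Hiro ∩ Priya ∩ Uma: 09:45–10:15, 10:30–10:45, 16:15–16:45.
Restricted to 11:00–15:00: (none).
Windows ≥ 90 min: (none).

none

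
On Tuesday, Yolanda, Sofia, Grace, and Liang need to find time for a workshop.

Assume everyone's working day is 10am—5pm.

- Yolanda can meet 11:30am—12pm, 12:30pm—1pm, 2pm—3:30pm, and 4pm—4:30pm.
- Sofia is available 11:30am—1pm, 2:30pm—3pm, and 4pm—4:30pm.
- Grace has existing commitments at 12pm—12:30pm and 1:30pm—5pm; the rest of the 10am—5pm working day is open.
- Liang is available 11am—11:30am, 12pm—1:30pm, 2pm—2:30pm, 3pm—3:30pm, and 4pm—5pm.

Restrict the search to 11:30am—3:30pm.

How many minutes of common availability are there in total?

30 minutes

Grace free within 10:00–17:00: 10:00–12:00, 12:30–13:30.
Yolanda ∩ Sofia: 11:30–12:00, 12:30–13:00, 14:30–15:00, 16:00–16:30.
Yolanda ∩ Sofia ∩ Grace: 11:30–12:00, 12:30–13:00.
Yolanda ∩ Sofia ∩ Grace ∩ Liang: 12:30–13:00.
Restricted to 11:30–15:30: 12:30–13:00.
Total common minutes: 30.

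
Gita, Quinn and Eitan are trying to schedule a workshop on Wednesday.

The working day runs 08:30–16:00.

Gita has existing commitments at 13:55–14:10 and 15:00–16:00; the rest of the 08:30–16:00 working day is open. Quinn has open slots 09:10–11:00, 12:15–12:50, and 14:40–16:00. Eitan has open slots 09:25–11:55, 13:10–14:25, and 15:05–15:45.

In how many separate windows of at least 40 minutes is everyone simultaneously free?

Gita free within 08:30–16:00: 08:30–13:55, 14:10–15:00.
Gita ∩ Quinn: 09:10–11:00, 12:15–12:50, 14:40–15:00.
Gita ∩ Quinn ∩ Eitan: 09:25–11:00.
Windows ≥ 40 min: 09:25–11:00.
That's 1 window.

1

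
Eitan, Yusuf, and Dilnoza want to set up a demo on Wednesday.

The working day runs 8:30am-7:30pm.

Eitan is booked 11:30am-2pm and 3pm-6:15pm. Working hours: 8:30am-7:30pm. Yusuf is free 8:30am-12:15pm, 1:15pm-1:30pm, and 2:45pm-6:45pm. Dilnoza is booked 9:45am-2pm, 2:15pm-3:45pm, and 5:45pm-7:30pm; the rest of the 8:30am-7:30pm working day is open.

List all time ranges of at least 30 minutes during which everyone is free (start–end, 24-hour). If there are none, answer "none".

Eitan free within 08:30–19:30: 08:30–11:30, 14:00–15:00, 18:15–19:30.
Dilnoza free within 08:30–19:30: 08:30–09:45, 14:00–14:15, 15:45–17:45.
Eitan ∩ Yusuf: 08:30–11:30, 14:45–15:00, 18:15–18:45.
Eitan ∩ Yusuf ∩ Dilnoza: 08:30–09:45.
Windows ≥ 30 min: 08:30–09:45.

08:30–09:45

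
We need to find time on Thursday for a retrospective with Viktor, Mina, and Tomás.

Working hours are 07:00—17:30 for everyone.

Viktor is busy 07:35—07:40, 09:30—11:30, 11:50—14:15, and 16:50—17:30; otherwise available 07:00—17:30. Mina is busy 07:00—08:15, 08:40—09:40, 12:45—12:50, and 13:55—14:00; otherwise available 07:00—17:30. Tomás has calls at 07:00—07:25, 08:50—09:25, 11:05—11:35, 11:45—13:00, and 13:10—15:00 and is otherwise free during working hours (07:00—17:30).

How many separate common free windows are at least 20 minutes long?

Viktor free within 07:00–17:30: 07:00–07:35, 07:40–09:30, 11:30–11:50, 14:15–16:50.
Mina free within 07:00–17:30: 08:15–08:40, 09:40–12:45, 12:50–13:55, 14:00–17:30.
Tomás free within 07:00–17:30: 07:25–08:50, 09:25–11:05, 11:35–11:45, 13:00–13:10, 15:00–17:30.
Viktor ∩ Mina: 08:15–08:40, 11:30–11:50, 14:15–16:50.
Viktor ∩ Mina ∩ Tomás: 08:15–08:40, 11:35–11:45, 15:00–16:50.
Windows ≥ 20 min: 08:15–08:40, 15:00–16:50.
That's 2 windows.

2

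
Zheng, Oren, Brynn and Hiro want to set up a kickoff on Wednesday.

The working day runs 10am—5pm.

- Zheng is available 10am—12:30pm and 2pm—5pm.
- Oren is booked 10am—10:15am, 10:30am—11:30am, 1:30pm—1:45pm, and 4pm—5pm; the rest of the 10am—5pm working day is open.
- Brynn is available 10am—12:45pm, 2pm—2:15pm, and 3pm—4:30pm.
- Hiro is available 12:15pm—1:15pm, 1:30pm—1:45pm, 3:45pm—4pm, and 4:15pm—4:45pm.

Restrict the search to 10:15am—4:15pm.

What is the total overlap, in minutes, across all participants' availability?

30 minutes

Oren free within 10:00–17:00: 10:15–10:30, 11:30–13:30, 13:45–16:00.
Zheng ∩ Oren: 10:15–10:30, 11:30–12:30, 14:00–16:00.
Zheng ∩ Oren ∩ Brynn: 10:15–10:30, 11:30–12:30, 14:00–14:15, 15:00–16:00.
Zheng ∩ Oren ∩ Brynn ∩ Hiro: 12:15–12:30, 15:45–16:00.
Restricted to 10:15–16:15: 12:15–12:30, 15:45–16:00.
Total common minutes: 15 + 15 = 30.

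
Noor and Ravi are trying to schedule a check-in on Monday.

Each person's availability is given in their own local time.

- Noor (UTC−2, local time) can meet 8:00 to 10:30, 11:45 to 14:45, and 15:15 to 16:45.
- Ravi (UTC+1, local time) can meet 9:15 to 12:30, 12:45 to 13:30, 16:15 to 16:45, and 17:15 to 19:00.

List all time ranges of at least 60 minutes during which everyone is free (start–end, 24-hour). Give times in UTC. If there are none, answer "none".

Noor → UTC: 10:00–12:30, 13:45–16:45, 17:15–18:45.
Ravi → UTC: 08:15–11:30, 11:45–12:30, 15:15–15:45, 16:15–18:00.
Noor ∩ Ravi: 10:00–11:30, 11:45–12:30, 15:15–15:45, 16:15–16:45, 17:15–18:00.
Windows ≥ 60 min: 10:00–11:30.

10:00–11:30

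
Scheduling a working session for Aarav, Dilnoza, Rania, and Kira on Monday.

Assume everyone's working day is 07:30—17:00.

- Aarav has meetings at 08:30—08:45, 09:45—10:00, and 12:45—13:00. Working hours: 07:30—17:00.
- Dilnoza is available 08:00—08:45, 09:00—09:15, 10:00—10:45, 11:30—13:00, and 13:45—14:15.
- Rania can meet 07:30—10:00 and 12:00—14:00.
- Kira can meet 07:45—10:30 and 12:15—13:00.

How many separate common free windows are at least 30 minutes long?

2

Aarav free within 07:30–17:00: 07:30–08:30, 08:45–09:45, 10:00–12:45, 13:00–17:00.
Aarav ∩ Dilnoza: 08:00–08:30, 09:00–09:15, 10:00–10:45, 11:30–12:45, 13:45–14:15.
Aarav ∩ Dilnoza ∩ Rania: 08:00–08:30, 09:00–09:15, 12:00–12:45, 13:45–14:00.
Aarav ∩ Dilnoza ∩ Rania ∩ Kira: 08:00–08:30, 09:00–09:15, 12:15–12:45.
Windows ≥ 30 min: 08:00–08:30, 12:15–12:45.
That's 2 windows.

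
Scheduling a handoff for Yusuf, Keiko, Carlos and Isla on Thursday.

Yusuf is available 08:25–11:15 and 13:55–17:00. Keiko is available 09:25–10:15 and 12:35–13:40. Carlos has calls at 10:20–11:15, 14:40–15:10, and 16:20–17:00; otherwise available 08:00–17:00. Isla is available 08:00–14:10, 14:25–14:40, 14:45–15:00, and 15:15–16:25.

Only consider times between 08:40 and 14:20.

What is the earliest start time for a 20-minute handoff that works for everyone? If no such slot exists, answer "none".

09:25

Carlos free within 08:00–17:00: 08:00–10:20, 11:15–14:40, 15:10–16:20.
Yusuf ∩ Keiko: 09:25–10:15.
Yusuf ∩ Keiko ∩ Carlos: 09:25–10:15.
Yusuf ∩ Keiko ∩ Carlos ∩ Isla: 09:25–10:15.
Restricted to 08:40–14:20: 09:25–10:15.
Windows ≥ 20 min: 09:25–10:15.
Earliest such window starts at 09:25.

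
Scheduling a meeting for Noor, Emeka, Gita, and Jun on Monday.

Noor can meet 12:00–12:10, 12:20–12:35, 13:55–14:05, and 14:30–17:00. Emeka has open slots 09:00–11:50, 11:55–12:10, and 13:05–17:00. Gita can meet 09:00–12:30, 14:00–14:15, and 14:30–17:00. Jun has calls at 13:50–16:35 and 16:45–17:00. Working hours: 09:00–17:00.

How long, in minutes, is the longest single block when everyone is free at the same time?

10 minutes

Jun free within 09:00–17:00: 09:00–13:50, 16:35–16:45.
Noor ∩ Emeka: 12:00–12:10, 13:55–14:05, 14:30–17:00.
Noor ∩ Emeka ∩ Gita: 12:00–12:10, 14:00–14:05, 14:30–17:00.
Noor ∩ Emeka ∩ Gita ∩ Jun: 12:00–12:10, 16:35–16:45.
Common window lengths: 10, 10 min; longest is 10.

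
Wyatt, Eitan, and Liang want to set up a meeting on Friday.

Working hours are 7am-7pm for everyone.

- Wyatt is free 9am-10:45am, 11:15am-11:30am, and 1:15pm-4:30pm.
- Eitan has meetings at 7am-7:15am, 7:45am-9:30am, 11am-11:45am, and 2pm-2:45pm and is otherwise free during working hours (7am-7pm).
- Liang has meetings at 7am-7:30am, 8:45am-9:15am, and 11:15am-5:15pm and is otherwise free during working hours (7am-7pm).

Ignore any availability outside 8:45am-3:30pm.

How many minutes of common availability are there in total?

Eitan free within 07:00–19:00: 07:15–07:45, 09:30–11:00, 11:45–14:00, 14:45–19:00.
Liang free within 07:00–19:00: 07:30–08:45, 09:15–11:15, 17:15–19:00.
Wyatt ∩ Eitan: 09:30–10:45, 13:15–14:00, 14:45–16:30.
Wyatt ∩ Eitan ∩ Liang: 09:30–10:45.
Restricted to 08:45–15:30: 09:30–10:45.
Total common minutes: 75.

75 minutes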